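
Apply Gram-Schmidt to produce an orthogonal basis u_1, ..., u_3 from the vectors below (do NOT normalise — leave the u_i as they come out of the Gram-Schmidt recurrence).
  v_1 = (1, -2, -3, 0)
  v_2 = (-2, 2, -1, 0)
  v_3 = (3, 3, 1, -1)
Orthogonal basis:
  u_1 = (1, -2, -3, 0)
  u_2 = (-25/14, 11/7, -23/14, 0)
  u_3 = (344/117, 301/117, -86/117, -1)

Apply the Gram-Schmidt recurrence
  u_1 = v_1
  u_i = v_i − Σ_{j<i} ((v_i · u_j) / (u_j · u_j)) · u_j.

Step by step this gives:
  u_1 = (1, -2, -3, 0)
  u_2 = (-25/14, 11/7, -23/14, 0)
  u_3 = (344/117, 301/117, -86/117, -1)

Orthogonality check:
  u_2 · u_1 = 0 (should be 0)
  u_3 · u_1 = 0 (should be 0)
  u_3 · u_2 = 0 (should be 0)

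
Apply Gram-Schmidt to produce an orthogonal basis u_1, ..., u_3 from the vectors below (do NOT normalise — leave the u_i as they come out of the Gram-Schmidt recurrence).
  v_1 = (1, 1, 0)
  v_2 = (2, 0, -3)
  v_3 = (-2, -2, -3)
Orthogonal basis:
  u_1 = (1, 1, 0)
  u_2 = (1, -1, -3)
  u_3 = (-9/11, 9/11, -6/11)

Apply the Gram-Schmidt recurrence
  u_1 = v_1
  u_i = v_i − Σ_{j<i} ((v_i · u_j) / (u_j · u_j)) · u_j.

Step by step this gives:
  u_1 = (1, 1, 0)
  u_2 = (1, -1, -3)
  u_3 = (-9/11, 9/11, -6/11)

Orthogonality check:
  u_2 · u_1 = 0 (should be 0)
  u_3 · u_1 = 0 (should be 0)
  u_3 · u_2 = 0 (should be 0)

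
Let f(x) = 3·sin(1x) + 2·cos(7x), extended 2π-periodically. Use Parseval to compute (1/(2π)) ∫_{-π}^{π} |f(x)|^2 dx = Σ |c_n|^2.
Σ |c_n|^2 = 13/2

Expand |f|^2 and use orthogonality of {sin(nx), cos(mx)} on [-π, π]:
  ∫_{-π}^{π} sin(nx)^2 dx = π, ∫ cos(mx)^2 dx = π, and cross terms integrate to 0.
So ∫_{-π}^{π} f(x)^2 dx = 3^2 · π + 2^2 · π = (9 + 4)π.
Divide by 2π: (9 + 4)/2 = 13/2.
By Parseval, this equals Σ |c_n|^2.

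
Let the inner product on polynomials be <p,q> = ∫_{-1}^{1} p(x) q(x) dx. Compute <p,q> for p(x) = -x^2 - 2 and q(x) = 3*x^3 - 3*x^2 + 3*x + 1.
<p,q> = 8/15

Expand the product: p(x)·q(x) = -3*x^5 + 3*x^4 - 9*x^3 + 5*x^2 - 6*x - 2.
∫_{-1}^{1} of each monomial x^k gives [2/(k+1) if k even, 0 if k odd]. Integrating term-by-term (or equivalently evaluating the antiderivative F(x) = -x^6/2 + 3*x^5/5 - 9*x^4/4 + 5*x^3/3 - 3*x^2 - 2*x at the endpoints):
  F(1) − F(−1) = -329/60 − (-361/60) = 8/15.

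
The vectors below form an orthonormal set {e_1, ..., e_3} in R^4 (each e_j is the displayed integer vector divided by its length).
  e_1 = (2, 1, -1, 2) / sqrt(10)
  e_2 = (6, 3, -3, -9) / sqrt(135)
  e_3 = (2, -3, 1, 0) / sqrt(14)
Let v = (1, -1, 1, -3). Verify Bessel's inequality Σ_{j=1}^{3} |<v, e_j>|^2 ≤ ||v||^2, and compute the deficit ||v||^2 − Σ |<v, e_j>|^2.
Σ |<v, e_j>|^2 = 81/7; ||v||^2 = 12; deficit = 3/7

Write each e_j = u_j / sqrt(<u_j, u_j>) where u_j is the displayed integer vector. Then <v, e_j> = <v, u_j> / sqrt(<u_j, u_j>), so |<v, e_j>|^2 = <v, u_j>^2 / <u_j, u_j>.
Coefficients: <v, e_1> = -6/sqrt(10), <v, e_2> = 27/sqrt(135), <v, e_3> = 6/sqrt(14).
Square and sum: Σ |<v, e_j>|^2 = 81/7.
Compute ||v||^2 = v·v = 12.
Deficit = 12 − 81/7 = 3/7 ≥ 0, confirming Bessel's inequality. (The deficit equals ||v − Σ <v,e_j> e_j||^2, the squared distance from v to span{e_j}.)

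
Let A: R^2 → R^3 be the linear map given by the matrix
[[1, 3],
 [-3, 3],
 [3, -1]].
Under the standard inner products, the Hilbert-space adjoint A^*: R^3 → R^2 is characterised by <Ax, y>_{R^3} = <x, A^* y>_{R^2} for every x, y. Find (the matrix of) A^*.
A^* = A^T =
[[1, -3, 3],
 [3, 3, -1]]

For real matrices with standard dot products, the defining identity <Ax, y> = <x, A^* y> gives (Ax)^T y = x^T (A^*) y, i.e. x^T A^T y = x^T (A^*) y. Since this holds for all x, y, we must have A^* = A^T. Therefore
A^* =
[[1, -3, 3],
 [3, 3, -1]].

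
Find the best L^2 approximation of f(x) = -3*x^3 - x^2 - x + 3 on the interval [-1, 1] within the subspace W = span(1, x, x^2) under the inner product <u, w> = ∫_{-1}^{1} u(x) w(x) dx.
g(x) = -x^2 - 14*x/5 + 3

The best approximation g ∈ W is the orthogonal projection of f onto W. Writing g = a_0 + a_1 x + a_2 x^2, the coefficients solve the normal equations G · a = b where
  G_{ij} = <φ_i, φ_j> and b_i = <f, φ_i>, with φ_0 = 1, φ_1 = x, φ_2 = x^2.
G =
  [2, 0, 2/3]
  [0, 2/3, 0]
  [2/3, 0, 2/5],
b = (16/3, -28/15, 8/5).
Solving gives a_0 = 3, a_1 = -14/5, a_2 = -1, so
  g(x) = -x^2 - 14*x/5 + 3.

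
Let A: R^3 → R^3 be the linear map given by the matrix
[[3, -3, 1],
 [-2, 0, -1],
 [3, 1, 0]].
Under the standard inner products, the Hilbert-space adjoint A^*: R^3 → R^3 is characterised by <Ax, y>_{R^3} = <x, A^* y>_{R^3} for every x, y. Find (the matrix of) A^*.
A^* = A^T =
[[3, -2, 3],
 [-3, 0, 1],
 [1, -1, 0]]

For real matrices with standard dot products, the defining identity <Ax, y> = <x, A^* y> gives (Ax)^T y = x^T (A^*) y, i.e. x^T A^T y = x^T (A^*) y. Since this holds for all x, y, we must have A^* = A^T. Therefore
A^* =
[[3, -2, 3],
 [-3, 0, 1],
 [1, -1, 0]].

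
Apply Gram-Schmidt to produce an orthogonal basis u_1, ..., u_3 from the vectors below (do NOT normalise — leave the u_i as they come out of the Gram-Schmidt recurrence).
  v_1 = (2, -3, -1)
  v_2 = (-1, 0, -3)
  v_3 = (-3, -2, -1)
Orthogonal basis:
  u_1 = (2, -3, -1)
  u_2 = (-8/7, 3/14, -41/14)
  u_3 = (-342/139, -266/139, 114/139)

Apply the Gram-Schmidt recurrence
  u_1 = v_1
  u_i = v_i − Σ_{j<i} ((v_i · u_j) / (u_j · u_j)) · u_j.

Step by step this gives:
  u_1 = (2, -3, -1)
  u_2 = (-8/7, 3/14, -41/14)
  u_3 = (-342/139, -266/139, 114/139)

Orthogonality check:
  u_2 · u_1 = 0 (should be 0)
  u_3 · u_1 = 0 (should be 0)
  u_3 · u_2 = 0 (should be 0)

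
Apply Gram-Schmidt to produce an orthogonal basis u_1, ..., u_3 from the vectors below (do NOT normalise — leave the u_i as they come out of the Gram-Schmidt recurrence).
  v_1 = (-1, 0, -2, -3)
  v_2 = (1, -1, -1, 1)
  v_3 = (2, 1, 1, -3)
Orthogonal basis:
  u_1 = (-1, 0, -2, -3)
  u_2 = (6/7, -1, -9/7, 4/7)
  u_3 = (75/26, 5/13, 12/13, -41/26)

Apply the Gram-Schmidt recurrence
  u_1 = v_1
  u_i = v_i − Σ_{j<i} ((v_i · u_j) / (u_j · u_j)) · u_j.

Step by step this gives:
  u_1 = (-1, 0, -2, -3)
  u_2 = (6/7, -1, -9/7, 4/7)
  u_3 = (75/26, 5/13, 12/13, -41/26)

Orthogonality check:
  u_2 · u_1 = 0 (should be 0)
  u_3 · u_1 = 0 (should be 0)
  u_3 · u_2 = 0 (should be 0)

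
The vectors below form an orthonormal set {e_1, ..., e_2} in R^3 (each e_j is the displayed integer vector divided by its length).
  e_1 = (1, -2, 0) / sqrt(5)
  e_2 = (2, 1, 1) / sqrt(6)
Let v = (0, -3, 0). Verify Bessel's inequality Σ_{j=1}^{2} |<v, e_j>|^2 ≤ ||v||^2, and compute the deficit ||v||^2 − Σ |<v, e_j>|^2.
Σ |<v, e_j>|^2 = 87/10; ||v||^2 = 9; deficit = 3/10

Write each e_j = u_j / sqrt(<u_j, u_j>) where u_j is the displayed integer vector. Then <v, e_j> = <v, u_j> / sqrt(<u_j, u_j>), so |<v, e_j>|^2 = <v, u_j>^2 / <u_j, u_j>.
Coefficients: <v, e_1> = 6/sqrt(5), <v, e_2> = -3/sqrt(6).
Square and sum: Σ |<v, e_j>|^2 = 87/10.
Compute ||v||^2 = v·v = 9.
Deficit = 9 − 87/10 = 3/10 ≥ 0, confirming Bessel's inequality. (The deficit equals ||v − Σ <v,e_j> e_j||^2, the squared distance from v to span{e_j}.)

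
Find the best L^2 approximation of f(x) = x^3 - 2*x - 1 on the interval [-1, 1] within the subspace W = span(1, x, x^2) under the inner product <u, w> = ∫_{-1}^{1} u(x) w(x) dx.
g(x) = -7*x/5 - 1

The best approximation g ∈ W is the orthogonal projection of f onto W. Writing g = a_0 + a_1 x + a_2 x^2, the coefficients solve the normal equations G · a = b where
  G_{ij} = <φ_i, φ_j> and b_i = <f, φ_i>, with φ_0 = 1, φ_1 = x, φ_2 = x^2.
G =
  [2, 0, 2/3]
  [0, 2/3, 0]
  [2/3, 0, 2/5],
b = (-2, -14/15, -2/3).
Solving gives a_0 = -1, a_1 = -7/5, a_2 = 0, so
  g(x) = -7*x/5 - 1.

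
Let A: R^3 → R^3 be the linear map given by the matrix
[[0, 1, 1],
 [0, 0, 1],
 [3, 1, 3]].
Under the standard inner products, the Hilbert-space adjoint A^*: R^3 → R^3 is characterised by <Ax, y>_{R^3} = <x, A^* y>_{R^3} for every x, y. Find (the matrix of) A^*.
A^* = A^T =
[[0, 0, 3],
 [1, 0, 1],
 [1, 1, 3]]

For real matrices with standard dot products, the defining identity <Ax, y> = <x, A^* y> gives (Ax)^T y = x^T (A^*) y, i.e. x^T A^T y = x^T (A^*) y. Since this holds for all x, y, we must have A^* = A^T. Therefore
A^* =
[[0, 0, 3],
 [1, 0, 1],
 [1, 1, 3]].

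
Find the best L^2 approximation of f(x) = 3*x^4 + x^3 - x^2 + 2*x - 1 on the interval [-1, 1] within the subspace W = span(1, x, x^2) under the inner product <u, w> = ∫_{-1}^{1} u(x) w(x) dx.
g(x) = 11*x^2/7 + 13*x/5 - 44/35

The best approximation g ∈ W is the orthogonal projection of f onto W. Writing g = a_0 + a_1 x + a_2 x^2, the coefficients solve the normal equations G · a = b where
  G_{ij} = <φ_i, φ_j> and b_i = <f, φ_i>, with φ_0 = 1, φ_1 = x, φ_2 = x^2.
G =
  [2, 0, 2/3]
  [0, 2/3, 0]
  [2/3, 0, 2/5],
b = (-22/15, 26/15, -22/105).
Solving gives a_0 = -44/35, a_1 = 13/5, a_2 = 11/7, so
  g(x) = 11*x^2/7 + 13*x/5 - 44/35.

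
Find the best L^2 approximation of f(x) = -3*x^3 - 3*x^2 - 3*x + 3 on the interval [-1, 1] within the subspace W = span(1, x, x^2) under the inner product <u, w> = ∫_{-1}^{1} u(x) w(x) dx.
g(x) = -3*x^2 - 24*x/5 + 3

The best approximation g ∈ W is the orthogonal projection of f onto W. Writing g = a_0 + a_1 x + a_2 x^2, the coefficients solve the normal equations G · a = b where
  G_{ij} = <φ_i, φ_j> and b_i = <f, φ_i>, with φ_0 = 1, φ_1 = x, φ_2 = x^2.
G =
  [2, 0, 2/3]
  [0, 2/3, 0]
  [2/3, 0, 2/5],
b = (4, -16/5, 4/5).
Solving gives a_0 = 3, a_1 = -24/5, a_2 = -3, so
  g(x) = -3*x^2 - 24*x/5 + 3.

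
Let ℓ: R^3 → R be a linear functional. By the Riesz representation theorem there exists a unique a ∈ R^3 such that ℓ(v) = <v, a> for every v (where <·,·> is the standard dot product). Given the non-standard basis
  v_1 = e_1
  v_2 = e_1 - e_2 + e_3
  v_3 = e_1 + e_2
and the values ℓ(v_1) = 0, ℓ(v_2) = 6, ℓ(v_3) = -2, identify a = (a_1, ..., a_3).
a = (0, -2, 4)

Write a = (a_1, ..., a_3) in the standard basis. For each basis vector v_i, ℓ(v_i) = <v_i, a> is a linear equation in the a_j's. Collect the n equations into a matrix system V a = ℓ, where row i of V is v_i (expressed in the standard basis). Since V is invertible (lower-triangular with 1s on the diagonal, up to permutation), solve by back-substitution:
  V =
[[1, 0, 0],
 [1, -1, 1],
 [1, 1, 0]]
  V a = (0, 6, -2)
Solving gives a = (0, -2, 4).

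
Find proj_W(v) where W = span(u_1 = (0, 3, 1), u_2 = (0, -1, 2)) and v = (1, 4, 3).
proj_W(v) = (0, 4, 3)

Set up U = [u_1 | ... | u_2] ∈ R^(3×2). The projector onto W = col(U) is P = U (U^T U)^(-1) U^T.
Compute U^T U =
  [10, -1]
  [-1, 5],
and U^T v = (15, 2).
Solve U^T U · c = U^T v for the coefficients: c = (11/7, 5/7). The projection is proj_W(v) = U c.
Check: (v - proj_W(v)) · u_1 = 0  (should be 0).
Check: (v - proj_W(v)) · u_2 = 0  (should be 0).
Result: proj_W(v) = (0, 4, 3).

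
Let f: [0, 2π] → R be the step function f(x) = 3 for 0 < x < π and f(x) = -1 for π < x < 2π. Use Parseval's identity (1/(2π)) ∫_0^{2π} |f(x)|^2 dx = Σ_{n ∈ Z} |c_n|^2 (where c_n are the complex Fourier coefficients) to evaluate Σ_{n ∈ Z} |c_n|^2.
Σ |c_n|^2 = 5

Parseval equates the L^2 energy of f (normalised by 1/(2π)) with the ℓ^2 sum of its Fourier coefficients: (1/(2π)) ∫_0^{2π} |f|^2 = Σ |c_n|^2.
Compute the left side: (1/(2π)) [∫_0^π 3^2 dx + ∫_π^{2π} (-1)^2 dx] = (1/(2π)) · (9π + 1π) = (9 + 1)/2 = 5.
So Σ_{n ∈ Z} |c_n|^2 = 5.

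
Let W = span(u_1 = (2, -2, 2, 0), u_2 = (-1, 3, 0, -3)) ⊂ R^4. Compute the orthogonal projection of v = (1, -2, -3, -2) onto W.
proj_W(v) = (-1/41, -5/41, -4/41, 9/41)

Set up U = [u_1 | ... | u_2] ∈ R^(4×2). The projector onto W = col(U) is P = U (U^T U)^(-1) U^T.
Compute U^T U =
  [12, -8]
  [-8, 19],
and U^T v = (0, -1).
Solve U^T U · c = U^T v for the coefficients: c = (-2/41, -3/41). The projection is proj_W(v) = U c.
Check: (v - proj_W(v)) · u_1 = 0  (should be 0).
Check: (v - proj_W(v)) · u_2 = 0  (should be 0).
Result: proj_W(v) = (-1/41, -5/41, -4/41, 9/41).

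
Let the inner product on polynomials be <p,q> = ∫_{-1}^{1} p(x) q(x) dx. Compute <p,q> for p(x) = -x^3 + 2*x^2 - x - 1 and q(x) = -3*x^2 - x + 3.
<p,q> = -4/3

Expand the product: p(x)·q(x) = 3*x^5 - 5*x^4 - 2*x^3 + 10*x^2 - 2*x - 3.
∫_{-1}^{1} of each monomial x^k gives [2/(k+1) if k even, 0 if k odd]. Integrating term-by-term (or equivalently evaluating the antiderivative F(x) = x^6/2 - x^5 - x^4/2 + 10*x^3/3 - x^2 - 3*x at the endpoints):
  F(1) − F(−1) = -5/3 − (-1/3) = -4/3.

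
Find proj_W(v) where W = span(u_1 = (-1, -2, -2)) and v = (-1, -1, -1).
proj_W(v) = (-5/9, -10/9, -10/9)

Set up U = [u_1 | ... | u_1] ∈ R^(3×1). The projector onto W = col(U) is P = U (U^T U)^(-1) U^T.
Compute U^T U =
  [9],
and U^T v = (5).
Solve U^T U · c = U^T v for the coefficients: c = (5/9). The projection is proj_W(v) = U c.
Check: (v - proj_W(v)) · u_1 = 0  (should be 0).
Result: proj_W(v) = (-5/9, -10/9, -10/9).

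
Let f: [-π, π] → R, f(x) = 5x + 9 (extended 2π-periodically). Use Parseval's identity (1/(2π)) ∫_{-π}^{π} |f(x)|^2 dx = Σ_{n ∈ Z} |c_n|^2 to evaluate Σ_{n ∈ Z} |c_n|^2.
Σ |c_n|^2 = 25π^2/3 + 81

Expand and integrate term by term over [-π, π]:
  ∫ (5x)^2 dx = 25·(2π^3/3); ∫ 2·5·(9)·x dx = 0 (odd integrand); ∫ 9^2 dx = 81·2π.
So (1/(2π)) ∫_{-π}^{π} (5x + 9)^2 dx = 25π^2/3 + 81 = 25π^2/3 + 81.
Parseval ⇒ Σ |c_n|^2 = 25π^2/3 + 81.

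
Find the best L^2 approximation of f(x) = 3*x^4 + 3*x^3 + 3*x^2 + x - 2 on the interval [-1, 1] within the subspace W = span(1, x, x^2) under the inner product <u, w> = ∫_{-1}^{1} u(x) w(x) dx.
g(x) = 39*x^2/7 + 14*x/5 - 79/35

The best approximation g ∈ W is the orthogonal projection of f onto W. Writing g = a_0 + a_1 x + a_2 x^2, the coefficients solve the normal equations G · a = b where
  G_{ij} = <φ_i, φ_j> and b_i = <f, φ_i>, with φ_0 = 1, φ_1 = x, φ_2 = x^2.
G =
  [2, 0, 2/3]
  [0, 2/3, 0]
  [2/3, 0, 2/5],
b = (-4/5, 28/15, 76/105).
Solving gives a_0 = -79/35, a_1 = 14/5, a_2 = 39/7, so
  g(x) = 39*x^2/7 + 14*x/5 - 79/35.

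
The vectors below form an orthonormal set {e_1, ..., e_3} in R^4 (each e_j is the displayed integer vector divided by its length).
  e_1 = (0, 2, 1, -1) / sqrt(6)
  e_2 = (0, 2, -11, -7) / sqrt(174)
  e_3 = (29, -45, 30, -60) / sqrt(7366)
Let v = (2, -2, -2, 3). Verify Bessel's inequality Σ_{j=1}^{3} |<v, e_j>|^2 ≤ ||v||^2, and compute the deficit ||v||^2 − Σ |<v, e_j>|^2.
Σ |<v, e_j>|^2 = 1867/127; ||v||^2 = 21; deficit = 800/127

Write each e_j = u_j / sqrt(<u_j, u_j>) where u_j is the displayed integer vector. Then <v, e_j> = <v, u_j> / sqrt(<u_j, u_j>), so |<v, e_j>|^2 = <v, u_j>^2 / <u_j, u_j>.
Coefficients: <v, e_1> = -9/sqrt(6), <v, e_2> = -3/sqrt(174), <v, e_3> = -92/sqrt(7366).
Square and sum: Σ |<v, e_j>|^2 = 1867/127.
Compute ||v||^2 = v·v = 21.
Deficit = 21 − 1867/127 = 800/127 ≥ 0, confirming Bessel's inequality. (The deficit equals ||v − Σ <v,e_j> e_j||^2, the squared distance from v to span{e_j}.)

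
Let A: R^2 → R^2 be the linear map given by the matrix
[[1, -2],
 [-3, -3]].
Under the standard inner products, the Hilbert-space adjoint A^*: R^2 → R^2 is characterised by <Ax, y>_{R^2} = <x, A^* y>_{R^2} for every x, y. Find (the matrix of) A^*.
A^* = A^T =
[[1, -3],
 [-2, -3]]

For real matrices with standard dot products, the defining identity <Ax, y> = <x, A^* y> gives (Ax)^T y = x^T (A^*) y, i.e. x^T A^T y = x^T (A^*) y. Since this holds for all x, y, we must have A^* = A^T. Therefore
A^* =
[[1, -3],
 [-2, -3]].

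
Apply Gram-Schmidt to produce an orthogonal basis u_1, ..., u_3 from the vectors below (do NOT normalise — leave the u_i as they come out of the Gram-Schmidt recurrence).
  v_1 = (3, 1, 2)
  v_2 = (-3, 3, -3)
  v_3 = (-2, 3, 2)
Orthogonal basis:
  u_1 = (3, 1, 2)
  u_2 = (-3/7, 27/7, -9/7)
  u_3 = (-51/26, 17/26, 34/13)

Apply the Gram-Schmidt recurrence
  u_1 = v_1
  u_i = v_i − Σ_{j<i} ((v_i · u_j) / (u_j · u_j)) · u_j.

Step by step this gives:
  u_1 = (3, 1, 2)
  u_2 = (-3/7, 27/7, -9/7)
  u_3 = (-51/26, 17/26, 34/13)

Orthogonality check:
  u_2 · u_1 = 0 (should be 0)
  u_3 · u_1 = 0 (should be 0)
  u_3 · u_2 = 0 (should be 0)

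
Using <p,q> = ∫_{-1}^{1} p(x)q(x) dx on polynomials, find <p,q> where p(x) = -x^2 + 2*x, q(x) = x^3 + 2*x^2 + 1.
<p,q> = -2/3

Expand the product: p(x)·q(x) = -x^5 + 4*x^3 - x^2 + 2*x.
∫_{-1}^{1} of each monomial x^k gives [2/(k+1) if k even, 0 if k odd]. Integrating term-by-term (or equivalently evaluating the antiderivative F(x) = -x^6/6 + x^4 - x^3/3 + x^2 at the endpoints):
  F(1) − F(−1) = 3/2 − (13/6) = -2/3.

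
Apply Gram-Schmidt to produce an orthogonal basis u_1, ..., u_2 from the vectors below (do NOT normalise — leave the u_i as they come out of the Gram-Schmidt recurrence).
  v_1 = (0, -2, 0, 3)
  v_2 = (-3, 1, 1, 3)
Orthogonal basis:
  u_1 = (0, -2, 0, 3)
  u_2 = (-3, 27/13, 1, 18/13)

Apply the Gram-Schmidt recurrence
  u_1 = v_1
  u_i = v_i − Σ_{j<i} ((v_i · u_j) / (u_j · u_j)) · u_j.

Step by step this gives:
  u_1 = (0, -2, 0, 3)
  u_2 = (-3, 27/13, 1, 18/13)

Orthogonality check:
  u_2 · u_1 = 0 (should be 0)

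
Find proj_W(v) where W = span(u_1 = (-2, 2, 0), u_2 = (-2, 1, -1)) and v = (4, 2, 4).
proj_W(v) = (10/3, 4/3, 14/3)

Set up U = [u_1 | ... | u_2] ∈ R^(3×2). The projector onto W = col(U) is P = U (U^T U)^(-1) U^T.
Compute U^T U =
  [8, 6]
  [6, 6],
and U^T v = (-4, -10).
Solve U^T U · c = U^T v for the coefficients: c = (3, -14/3). The projection is proj_W(v) = U c.
Check: (v - proj_W(v)) · u_1 = 0  (should be 0).
Check: (v - proj_W(v)) · u_2 = 0  (should be 0).
Result: proj_W(v) = (10/3, 4/3, 14/3).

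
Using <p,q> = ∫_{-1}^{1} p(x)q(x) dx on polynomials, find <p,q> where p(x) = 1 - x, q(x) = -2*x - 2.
<p,q> = -8/3

Expand the product: p(x)·q(x) = 2*x^2 - 2.
∫_{-1}^{1} of each monomial x^k gives [2/(k+1) if k even, 0 if k odd]. Integrating term-by-term (or equivalently evaluating the antiderivative F(x) = 2*x^3/3 - 2*x at the endpoints):
  F(1) − F(−1) = -4/3 − (4/3) = -8/3.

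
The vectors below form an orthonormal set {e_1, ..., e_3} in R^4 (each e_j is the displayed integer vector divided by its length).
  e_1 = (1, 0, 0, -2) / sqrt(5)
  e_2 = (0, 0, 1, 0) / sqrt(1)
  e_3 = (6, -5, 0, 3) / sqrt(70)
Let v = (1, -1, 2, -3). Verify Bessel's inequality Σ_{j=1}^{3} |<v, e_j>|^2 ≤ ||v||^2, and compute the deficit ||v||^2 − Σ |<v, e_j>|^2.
Σ |<v, e_j>|^2 = 97/7; ||v||^2 = 15; deficit = 8/7

Write each e_j = u_j / sqrt(<u_j, u_j>) where u_j is the displayed integer vector. Then <v, e_j> = <v, u_j> / sqrt(<u_j, u_j>), so |<v, e_j>|^2 = <v, u_j>^2 / <u_j, u_j>.
Coefficients: <v, e_1> = 7/sqrt(5), <v, e_2> = 2/sqrt(1), <v, e_3> = 2/sqrt(70).
Square and sum: Σ |<v, e_j>|^2 = 97/7.
Compute ||v||^2 = v·v = 15.
Deficit = 15 − 97/7 = 8/7 ≥ 0, confirming Bessel's inequality. (The deficit equals ||v − Σ <v,e_j> e_j||^2, the squared distance from v to span{e_j}.)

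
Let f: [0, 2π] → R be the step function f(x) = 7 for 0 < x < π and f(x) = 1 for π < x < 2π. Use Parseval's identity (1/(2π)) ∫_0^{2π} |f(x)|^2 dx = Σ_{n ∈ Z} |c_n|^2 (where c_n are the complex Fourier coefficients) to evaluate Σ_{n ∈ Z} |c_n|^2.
Σ |c_n|^2 = 25

Parseval equates the L^2 energy of f (normalised by 1/(2π)) with the ℓ^2 sum of its Fourier coefficients: (1/(2π)) ∫_0^{2π} |f|^2 = Σ |c_n|^2.
Compute the left side: (1/(2π)) [∫_0^π 7^2 dx + ∫_π^{2π} 1^2 dx] = (1/(2π)) · (49π + 1π) = (49 + 1)/2 = 25.
So Σ_{n ∈ Z} |c_n|^2 = 25.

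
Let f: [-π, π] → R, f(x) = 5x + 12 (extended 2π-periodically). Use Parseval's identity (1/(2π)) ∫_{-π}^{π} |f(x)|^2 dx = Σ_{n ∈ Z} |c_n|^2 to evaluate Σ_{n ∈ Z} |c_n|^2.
Σ |c_n|^2 = 25π^2/3 + 144

Expand and integrate term by term over [-π, π]:
  ∫ (5x)^2 dx = 25·(2π^3/3); ∫ 2·5·(12)·x dx = 0 (odd integrand); ∫ 12^2 dx = 144·2π.
So (1/(2π)) ∫_{-π}^{π} (5x + 12)^2 dx = 25π^2/3 + 144 = 25π^2/3 + 144.
Parseval ⇒ Σ |c_n|^2 = 25π^2/3 + 144.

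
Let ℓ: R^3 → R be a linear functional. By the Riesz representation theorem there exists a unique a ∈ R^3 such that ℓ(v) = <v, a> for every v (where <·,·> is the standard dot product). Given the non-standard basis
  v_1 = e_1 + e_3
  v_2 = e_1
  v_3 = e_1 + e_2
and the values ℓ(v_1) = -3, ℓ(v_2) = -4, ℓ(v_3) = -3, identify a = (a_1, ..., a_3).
a = (-4, 1, 1)

Write a = (a_1, ..., a_3) in the standard basis. For each basis vector v_i, ℓ(v_i) = <v_i, a> is a linear equation in the a_j's. Collect the n equations into a matrix system V a = ℓ, where row i of V is v_i (expressed in the standard basis). Since V is invertible (lower-triangular with 1s on the diagonal, up to permutation), solve by back-substitution:
  V =
[[1, 0, 1],
 [1, 0, 0],
 [1, 1, 0]]
  V a = (-3, -4, -3)
Solving gives a = (-4, 1, 1).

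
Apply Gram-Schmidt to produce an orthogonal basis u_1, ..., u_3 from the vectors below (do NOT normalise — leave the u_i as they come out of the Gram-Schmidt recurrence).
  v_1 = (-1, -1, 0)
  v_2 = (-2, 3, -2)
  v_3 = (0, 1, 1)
Orthogonal basis:
  u_1 = (-1, -1, 0)
  u_2 = (-5/2, 5/2, -2)
  u_3 = (-14/33, 14/33, 35/33)

Apply the Gram-Schmidt recurrence
  u_1 = v_1
  u_i = v_i − Σ_{j<i} ((v_i · u_j) / (u_j · u_j)) · u_j.

Step by step this gives:
  u_1 = (-1, -1, 0)
  u_2 = (-5/2, 5/2, -2)
  u_3 = (-14/33, 14/33, 35/33)

Orthogonality check:
  u_2 · u_1 = 0 (should be 0)
  u_3 · u_1 = 0 (should be 0)
  u_3 · u_2 = 0 (should be 0)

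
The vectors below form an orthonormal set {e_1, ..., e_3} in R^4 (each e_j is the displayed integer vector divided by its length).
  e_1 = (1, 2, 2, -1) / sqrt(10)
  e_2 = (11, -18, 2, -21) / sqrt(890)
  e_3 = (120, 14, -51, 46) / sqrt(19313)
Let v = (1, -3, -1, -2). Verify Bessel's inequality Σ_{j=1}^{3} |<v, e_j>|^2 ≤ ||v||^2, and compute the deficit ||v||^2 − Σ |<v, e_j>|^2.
Σ |<v, e_j>|^2 = 3246/217; ||v||^2 = 15; deficit = 9/217

Write each e_j = u_j / sqrt(<u_j, u_j>) where u_j is the displayed integer vector. Then <v, e_j> = <v, u_j> / sqrt(<u_j, u_j>), so |<v, e_j>|^2 = <v, u_j>^2 / <u_j, u_j>.
Coefficients: <v, e_1> = -5/sqrt(10), <v, e_2> = 105/sqrt(890), <v, e_3> = 37/sqrt(19313).
Square and sum: Σ |<v, e_j>|^2 = 3246/217.
Compute ||v||^2 = v·v = 15.
Deficit = 15 − 3246/217 = 9/217 ≥ 0, confirming Bessel's inequality. (The deficit equals ||v − Σ <v,e_j> e_j||^2, the squared distance from v to span{e_j}.)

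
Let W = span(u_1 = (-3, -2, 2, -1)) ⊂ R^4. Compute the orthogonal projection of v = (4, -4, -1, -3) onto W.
proj_W(v) = (1/2, 1/3, -1/3, 1/6)

Set up U = [u_1 | ... | u_1] ∈ R^(4×1). The projector onto W = col(U) is P = U (U^T U)^(-1) U^T.
Compute U^T U =
  [18],
and U^T v = (-3).
Solve U^T U · c = U^T v for the coefficients: c = (-1/6). The projection is proj_W(v) = U c.
Check: (v - proj_W(v)) · u_1 = 0  (should be 0).
Result: proj_W(v) = (1/2, 1/3, -1/3, 1/6).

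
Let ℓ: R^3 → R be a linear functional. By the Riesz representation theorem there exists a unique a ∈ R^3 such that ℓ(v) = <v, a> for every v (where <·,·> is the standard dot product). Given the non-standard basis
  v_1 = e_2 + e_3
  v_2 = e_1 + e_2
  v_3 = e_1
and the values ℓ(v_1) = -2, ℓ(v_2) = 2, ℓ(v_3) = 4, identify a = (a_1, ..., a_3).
a = (4, -2, 0)

Write a = (a_1, ..., a_3) in the standard basis. For each basis vector v_i, ℓ(v_i) = <v_i, a> is a linear equation in the a_j's. Collect the n equations into a matrix system V a = ℓ, where row i of V is v_i (expressed in the standard basis). Since V is invertible (lower-triangular with 1s on the diagonal, up to permutation), solve by back-substitution:
  V =
[[0, 1, 1],
 [1, 1, 0],
 [1, 0, 0]]
  V a = (-2, 2, 4)
Solving gives a = (4, -2, 0).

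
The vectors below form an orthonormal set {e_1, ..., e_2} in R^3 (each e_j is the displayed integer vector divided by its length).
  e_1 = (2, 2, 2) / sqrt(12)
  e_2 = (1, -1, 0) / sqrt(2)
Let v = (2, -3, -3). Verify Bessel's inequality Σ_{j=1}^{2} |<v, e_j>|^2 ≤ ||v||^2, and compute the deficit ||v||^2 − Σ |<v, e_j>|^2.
Σ |<v, e_j>|^2 = 107/6; ||v||^2 = 22; deficit = 25/6

Write each e_j = u_j / sqrt(<u_j, u_j>) where u_j is the displayed integer vector. Then <v, e_j> = <v, u_j> / sqrt(<u_j, u_j>), so |<v, e_j>|^2 = <v, u_j>^2 / <u_j, u_j>.
Coefficients: <v, e_1> = -8/sqrt(12), <v, e_2> = 5/sqrt(2).
Square and sum: Σ |<v, e_j>|^2 = 107/6.
Compute ||v||^2 = v·v = 22.
Deficit = 22 − 107/6 = 25/6 ≥ 0, confirming Bessel's inequality. (The deficit equals ||v − Σ <v,e_j> e_j||^2, the squared distance from v to span{e_j}.)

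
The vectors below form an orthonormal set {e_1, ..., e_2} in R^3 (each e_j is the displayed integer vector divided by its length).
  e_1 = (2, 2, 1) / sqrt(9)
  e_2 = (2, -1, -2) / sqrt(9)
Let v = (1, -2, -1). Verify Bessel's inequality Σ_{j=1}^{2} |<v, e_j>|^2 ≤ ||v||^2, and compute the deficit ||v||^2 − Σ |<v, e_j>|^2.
Σ |<v, e_j>|^2 = 5; ||v||^2 = 6; deficit = 1

Write each e_j = u_j / sqrt(<u_j, u_j>) where u_j is the displayed integer vector. Then <v, e_j> = <v, u_j> / sqrt(<u_j, u_j>), so |<v, e_j>|^2 = <v, u_j>^2 / <u_j, u_j>.
Coefficients: <v, e_1> = -3/sqrt(9), <v, e_2> = 6/sqrt(9).
Square and sum: Σ |<v, e_j>|^2 = 5.
Compute ||v||^2 = v·v = 6.
Deficit = 6 − 5 = 1 ≥ 0, confirming Bessel's inequality. (The deficit equals ||v − Σ <v,e_j> e_j||^2, the squared distance from v to span{e_j}.)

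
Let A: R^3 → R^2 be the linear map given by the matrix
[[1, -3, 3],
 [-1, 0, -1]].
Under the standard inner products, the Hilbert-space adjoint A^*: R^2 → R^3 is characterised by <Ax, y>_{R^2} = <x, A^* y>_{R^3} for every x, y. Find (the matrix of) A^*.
A^* = A^T =
[[1, -1],
 [-3, 0],
 [3, -1]]

For real matrices with standard dot products, the defining identity <Ax, y> = <x, A^* y> gives (Ax)^T y = x^T (A^*) y, i.e. x^T A^T y = x^T (A^*) y. Since this holds for all x, y, we must have A^* = A^T. Therefore
A^* =
[[1, -1],
 [-3, 0],
 [3, -1]].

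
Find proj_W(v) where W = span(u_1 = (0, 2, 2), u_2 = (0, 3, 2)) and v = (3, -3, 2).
proj_W(v) = (0, -3, 2)

Set up U = [u_1 | ... | u_2] ∈ R^(3×2). The projector onto W = col(U) is P = U (U^T U)^(-1) U^T.
Compute U^T U =
  [8, 10]
  [10, 13],
and U^T v = (-2, -5).
Solve U^T U · c = U^T v for the coefficients: c = (6, -5). The projection is proj_W(v) = U c.
Check: (v - proj_W(v)) · u_1 = 0  (should be 0).
Check: (v - proj_W(v)) · u_2 = 0  (should be 0).
Result: proj_W(v) = (0, -3, 2).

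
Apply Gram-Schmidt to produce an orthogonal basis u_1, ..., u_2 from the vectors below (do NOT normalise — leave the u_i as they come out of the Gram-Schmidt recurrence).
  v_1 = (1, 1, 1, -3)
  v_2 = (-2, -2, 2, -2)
Orthogonal basis:
  u_1 = (1, 1, 1, -3)
  u_2 = (-7/3, -7/3, 5/3, -1)

Apply the Gram-Schmidt recurrence
  u_1 = v_1
  u_i = v_i − Σ_{j<i} ((v_i · u_j) / (u_j · u_j)) · u_j.

Step by step this gives:
  u_1 = (1, 1, 1, -3)
  u_2 = (-7/3, -7/3, 5/3, -1)

Orthogonality check:
  u_2 · u_1 = 0 (should be 0)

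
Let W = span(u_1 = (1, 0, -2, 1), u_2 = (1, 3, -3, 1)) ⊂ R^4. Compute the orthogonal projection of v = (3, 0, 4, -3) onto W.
proj_W(v) = (-9/7, -3/7, 19/7, -9/7)

Set up U = [u_1 | ... | u_2] ∈ R^(4×2). The projector onto W = col(U) is P = U (U^T U)^(-1) U^T.
Compute U^T U =
  [6, 8]
  [8, 20],
and U^T v = (-8, -12).
Solve U^T U · c = U^T v for the coefficients: c = (-8/7, -1/7). The projection is proj_W(v) = U c.
Check: (v - proj_W(v)) · u_1 = 0  (should be 0).
Check: (v - proj_W(v)) · u_2 = 0  (should be 0).
Result: proj_W(v) = (-9/7, -3/7, 19/7, -9/7).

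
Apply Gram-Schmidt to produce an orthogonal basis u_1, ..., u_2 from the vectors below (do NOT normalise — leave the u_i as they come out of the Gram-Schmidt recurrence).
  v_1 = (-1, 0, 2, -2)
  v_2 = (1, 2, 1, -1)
Orthogonal basis:
  u_1 = (-1, 0, 2, -2)
  u_2 = (4/3, 2, 1/3, -1/3)

Apply the Gram-Schmidt recurrence
  u_1 = v_1
  u_i = v_i − Σ_{j<i} ((v_i · u_j) / (u_j · u_j)) · u_j.

Step by step this gives:
  u_1 = (-1, 0, 2, -2)
  u_2 = (4/3, 2, 1/3, -1/3)

Orthogonality check:
  u_2 · u_1 = 0 (should be 0)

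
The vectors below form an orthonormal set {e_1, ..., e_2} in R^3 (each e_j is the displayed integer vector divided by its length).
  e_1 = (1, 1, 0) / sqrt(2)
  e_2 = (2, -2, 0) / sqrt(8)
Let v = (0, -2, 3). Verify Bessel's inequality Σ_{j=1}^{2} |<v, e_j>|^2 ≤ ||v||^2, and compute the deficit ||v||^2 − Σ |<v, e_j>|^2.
Σ |<v, e_j>|^2 = 4; ||v||^2 = 13; deficit = 9

Write each e_j = u_j / sqrt(<u_j, u_j>) where u_j is the displayed integer vector. Then <v, e_j> = <v, u_j> / sqrt(<u_j, u_j>), so |<v, e_j>|^2 = <v, u_j>^2 / <u_j, u_j>.
Coefficients: <v, e_1> = -2/sqrt(2), <v, e_2> = 4/sqrt(8).
Square and sum: Σ |<v, e_j>|^2 = 4.
Compute ||v||^2 = v·v = 13.
Deficit = 13 − 4 = 9 ≥ 0, confirming Bessel's inequality. (The deficit equals ||v − Σ <v,e_j> e_j||^2, the squared distance from v to span{e_j}.)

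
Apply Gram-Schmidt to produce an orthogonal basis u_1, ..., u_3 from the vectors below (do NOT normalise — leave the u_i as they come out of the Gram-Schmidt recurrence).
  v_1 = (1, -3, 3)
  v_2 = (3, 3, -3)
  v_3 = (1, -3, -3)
Orthogonal basis:
  u_1 = (1, -3, 3)
  u_2 = (72/19, 12/19, -12/19)
  u_3 = (0, -3, -3)

Apply the Gram-Schmidt recurrence
  u_1 = v_1
  u_i = v_i − Σ_{j<i} ((v_i · u_j) / (u_j · u_j)) · u_j.

Step by step this gives:
  u_1 = (1, -3, 3)
  u_2 = (72/19, 12/19, -12/19)
  u_3 = (0, -3, -3)

Orthogonality check:
  u_2 · u_1 = 0 (should be 0)
  u_3 · u_1 = 0 (should be 0)
  u_3 · u_2 = 0 (should be 0)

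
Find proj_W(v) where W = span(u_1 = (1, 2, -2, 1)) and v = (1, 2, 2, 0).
proj_W(v) = (1/10, 1/5, -1/5, 1/10)

Set up U = [u_1 | ... | u_1] ∈ R^(4×1). The projector onto W = col(U) is P = U (U^T U)^(-1) U^T.
Compute U^T U =
  [10],
and U^T v = (1).
Solve U^T U · c = U^T v for the coefficients: c = (1/10). The projection is proj_W(v) = U c.
Check: (v - proj_W(v)) · u_1 = 0  (should be 0).
Result: proj_W(v) = (1/10, 1/5, -1/5, 1/10).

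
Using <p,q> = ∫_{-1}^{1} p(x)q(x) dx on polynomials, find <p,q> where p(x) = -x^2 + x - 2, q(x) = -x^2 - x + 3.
<p,q> = -194/15

Expand the product: p(x)·q(x) = x^4 - 2*x^2 + 5*x - 6.
∫_{-1}^{1} of each monomial x^k gives [2/(k+1) if k even, 0 if k odd]. Integrating term-by-term (or equivalently evaluating the antiderivative F(x) = x^5/5 - 2*x^3/3 + 5*x^2/2 - 6*x at the endpoints):
  F(1) − F(−1) = -119/30 − (269/30) = -194/15.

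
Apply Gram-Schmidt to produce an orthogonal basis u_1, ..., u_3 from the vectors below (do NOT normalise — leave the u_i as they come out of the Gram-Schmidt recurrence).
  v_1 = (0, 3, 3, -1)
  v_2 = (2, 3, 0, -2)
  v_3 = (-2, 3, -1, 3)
Orthogonal basis:
  u_1 = (0, 3, 3, -1)
  u_2 = (2, 24/19, -33/19, -27/19)
  u_3 = (-150/101, 288/101, -194/101, 282/101)

Apply the Gram-Schmidt recurrence
  u_1 = v_1
  u_i = v_i − Σ_{j<i} ((v_i · u_j) / (u_j · u_j)) · u_j.

Step by step this gives:
  u_1 = (0, 3, 3, -1)
  u_2 = (2, 24/19, -33/19, -27/19)
  u_3 = (-150/101, 288/101, -194/101, 282/101)

Orthogonality check:
  u_2 · u_1 = 0 (should be 0)
  u_3 · u_1 = 0 (should be 0)
  u_3 · u_2 = 0 (should be 0)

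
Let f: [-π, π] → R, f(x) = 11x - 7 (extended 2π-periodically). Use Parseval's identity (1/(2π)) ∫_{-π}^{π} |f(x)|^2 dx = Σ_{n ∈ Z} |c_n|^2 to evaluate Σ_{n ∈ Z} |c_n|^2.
Σ |c_n|^2 = 121π^2/3 + 49

Expand and integrate term by term over [-π, π]:
  ∫ (11x)^2 dx = 121·(2π^3/3); ∫ 2·11·(-7)·x dx = 0 (odd integrand); ∫ (-7)^2 dx = 49·2π.
So (1/(2π)) ∫_{-π}^{π} (11x - 7)^2 dx = 121π^2/3 + 49 = 121π^2/3 + 49.
Parseval ⇒ Σ |c_n|^2 = 121π^2/3 + 49.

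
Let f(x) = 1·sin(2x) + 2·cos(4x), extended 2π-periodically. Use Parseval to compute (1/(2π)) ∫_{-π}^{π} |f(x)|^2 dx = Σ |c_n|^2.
Σ |c_n|^2 = 5/2

Expand |f|^2 and use orthogonality of {sin(nx), cos(mx)} on [-π, π]:
  ∫_{-π}^{π} sin(nx)^2 dx = π, ∫ cos(mx)^2 dx = π, and cross terms integrate to 0.
So ∫_{-π}^{π} f(x)^2 dx = 1^2 · π + 2^2 · π = (1 + 4)π.
Divide by 2π: (1 + 4)/2 = 5/2.
By Parseval, this equals Σ |c_n|^2.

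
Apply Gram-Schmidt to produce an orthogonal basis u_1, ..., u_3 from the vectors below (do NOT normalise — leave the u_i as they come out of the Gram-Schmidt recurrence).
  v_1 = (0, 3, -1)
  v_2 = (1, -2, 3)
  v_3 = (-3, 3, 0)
Orthogonal basis:
  u_1 = (0, 3, -1)
  u_2 = (1, 7/10, 21/10)
  u_3 = (-168/59, 24/59, 72/59)

Apply the Gram-Schmidt recurrence
  u_1 = v_1
  u_i = v_i − Σ_{j<i} ((v_i · u_j) / (u_j · u_j)) · u_j.

Step by step this gives:
  u_1 = (0, 3, -1)
  u_2 = (1, 7/10, 21/10)
  u_3 = (-168/59, 24/59, 72/59)

Orthogonality check:
  u_2 · u_1 = 0 (should be 0)
  u_3 · u_1 = 0 (should be 0)
  u_3 · u_2 = 0 (should be 0)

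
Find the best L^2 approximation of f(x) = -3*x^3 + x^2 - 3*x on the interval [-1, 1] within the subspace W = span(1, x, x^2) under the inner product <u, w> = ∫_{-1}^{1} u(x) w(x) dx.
g(x) = x^2 - 24*x/5

The best approximation g ∈ W is the orthogonal projection of f onto W. Writing g = a_0 + a_1 x + a_2 x^2, the coefficients solve the normal equations G · a = b where
  G_{ij} = <φ_i, φ_j> and b_i = <f, φ_i>, with φ_0 = 1, φ_1 = x, φ_2 = x^2.
G =
  [2, 0, 2/3]
  [0, 2/3, 0]
  [2/3, 0, 2/5],
b = (2/3, -16/5, 2/5).
Solving gives a_0 = 0, a_1 = -24/5, a_2 = 1, so
  g(x) = x^2 - 24*x/5.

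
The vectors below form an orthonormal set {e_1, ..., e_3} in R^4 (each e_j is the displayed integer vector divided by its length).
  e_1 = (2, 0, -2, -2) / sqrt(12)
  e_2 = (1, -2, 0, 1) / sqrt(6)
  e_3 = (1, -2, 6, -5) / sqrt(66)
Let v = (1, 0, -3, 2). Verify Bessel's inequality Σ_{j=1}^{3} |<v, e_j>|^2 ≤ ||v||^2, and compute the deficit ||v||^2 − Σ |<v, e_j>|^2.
Σ |<v, e_j>|^2 = 458/33; ||v||^2 = 14; deficit = 4/33

Write each e_j = u_j / sqrt(<u_j, u_j>) where u_j is the displayed integer vector. Then <v, e_j> = <v, u_j> / sqrt(<u_j, u_j>), so |<v, e_j>|^2 = <v, u_j>^2 / <u_j, u_j>.
Coefficients: <v, e_1> = 4/sqrt(12), <v, e_2> = 3/sqrt(6), <v, e_3> = -27/sqrt(66).
Square and sum: Σ |<v, e_j>|^2 = 458/33.
Compute ||v||^2 = v·v = 14.
Deficit = 14 − 458/33 = 4/33 ≥ 0, confirming Bessel's inequality. (The deficit equals ||v − Σ <v,e_j> e_j||^2, the squared distance from v to span{e_j}.)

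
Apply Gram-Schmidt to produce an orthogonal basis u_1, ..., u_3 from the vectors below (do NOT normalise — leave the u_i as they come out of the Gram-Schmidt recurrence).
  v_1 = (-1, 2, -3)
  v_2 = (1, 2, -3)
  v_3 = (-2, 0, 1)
Orthogonal basis:
  u_1 = (-1, 2, -3)
  u_2 = (13/7, 2/7, -3/7)
  u_3 = (0, 6/13, 4/13)

Apply the Gram-Schmidt recurrence
  u_1 = v_1
  u_i = v_i − Σ_{j<i} ((v_i · u_j) / (u_j · u_j)) · u_j.

Step by step this gives:
  u_1 = (-1, 2, -3)
  u_2 = (13/7, 2/7, -3/7)
  u_3 = (0, 6/13, 4/13)

Orthogonality check:
  u_2 · u_1 = 0 (should be 0)
  u_3 · u_1 = 0 (should be 0)
  u_3 · u_2 = 0 (should be 0)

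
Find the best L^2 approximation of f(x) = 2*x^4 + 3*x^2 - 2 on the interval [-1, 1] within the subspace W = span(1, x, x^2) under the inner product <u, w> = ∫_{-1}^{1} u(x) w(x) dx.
g(x) = 33*x^2/7 - 76/35

The best approximation g ∈ W is the orthogonal projection of f onto W. Writing g = a_0 + a_1 x + a_2 x^2, the coefficients solve the normal equations G · a = b where
  G_{ij} = <φ_i, φ_j> and b_i = <f, φ_i>, with φ_0 = 1, φ_1 = x, φ_2 = x^2.
G =
  [2, 0, 2/3]
  [0, 2/3, 0]
  [2/3, 0, 2/5],
b = (-6/5, 0, 46/105).
Solving gives a_0 = -76/35, a_1 = 0, a_2 = 33/7, so
  g(x) = 33*x^2/7 - 76/35.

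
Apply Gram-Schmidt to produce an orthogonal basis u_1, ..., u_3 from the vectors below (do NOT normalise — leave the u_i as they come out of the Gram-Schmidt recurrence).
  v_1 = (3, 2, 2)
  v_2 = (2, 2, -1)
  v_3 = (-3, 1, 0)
Orthogonal basis:
  u_1 = (3, 2, 2)
  u_2 = (10/17, 18/17, -33/17)
  u_3 = (-150/89, 175/89, 50/89)

Apply the Gram-Schmidt recurrence
  u_1 = v_1
  u_i = v_i − Σ_{j<i} ((v_i · u_j) / (u_j · u_j)) · u_j.

Step by step this gives:
  u_1 = (3, 2, 2)
  u_2 = (10/17, 18/17, -33/17)
  u_3 = (-150/89, 175/89, 50/89)

Orthogonality check:
  u_2 · u_1 = 0 (should be 0)
  u_3 · u_1 = 0 (should be 0)
  u_3 · u_2 = 0 (should be 0)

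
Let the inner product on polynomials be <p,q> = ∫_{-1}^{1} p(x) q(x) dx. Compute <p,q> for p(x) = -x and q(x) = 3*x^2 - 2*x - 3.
<p,q> = 4/3

Expand the product: p(x)·q(x) = -3*x^3 + 2*x^2 + 3*x.
∫_{-1}^{1} of each monomial x^k gives [2/(k+1) if k even, 0 if k odd]. Integrating term-by-term (or equivalently evaluating the antiderivative F(x) = -3*x^4/4 + 2*x^3/3 + 3*x^2/2 at the endpoints):
  F(1) − F(−1) = 17/12 − (1/12) = 4/3.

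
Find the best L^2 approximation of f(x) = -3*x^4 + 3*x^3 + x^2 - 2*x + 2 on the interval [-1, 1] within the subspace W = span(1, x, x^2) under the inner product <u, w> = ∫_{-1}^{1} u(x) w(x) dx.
g(x) = -11*x^2/7 - x/5 + 79/35

The best approximation g ∈ W is the orthogonal projection of f onto W. Writing g = a_0 + a_1 x + a_2 x^2, the coefficients solve the normal equations G · a = b where
  G_{ij} = <φ_i, φ_j> and b_i = <f, φ_i>, with φ_0 = 1, φ_1 = x, φ_2 = x^2.
G =
  [2, 0, 2/3]
  [0, 2/3, 0]
  [2/3, 0, 2/5],
b = (52/15, -2/15, 92/105).
Solving gives a_0 = 79/35, a_1 = -1/5, a_2 = -11/7, so
  g(x) = -11*x^2/7 - x/5 + 79/35.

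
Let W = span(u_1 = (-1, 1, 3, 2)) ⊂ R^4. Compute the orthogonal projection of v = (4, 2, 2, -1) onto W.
proj_W(v) = (-2/15, 2/15, 2/5, 4/15)

Set up U = [u_1 | ... | u_1] ∈ R^(4×1). The projector onto W = col(U) is P = U (U^T U)^(-1) U^T.
Compute U^T U =
  [15],
and U^T v = (2).
Solve U^T U · c = U^T v for the coefficients: c = (2/15). The projection is proj_W(v) = U c.
Check: (v - proj_W(v)) · u_1 = 0  (should be 0).
Result: proj_W(v) = (-2/15, 2/15, 2/5, 4/15).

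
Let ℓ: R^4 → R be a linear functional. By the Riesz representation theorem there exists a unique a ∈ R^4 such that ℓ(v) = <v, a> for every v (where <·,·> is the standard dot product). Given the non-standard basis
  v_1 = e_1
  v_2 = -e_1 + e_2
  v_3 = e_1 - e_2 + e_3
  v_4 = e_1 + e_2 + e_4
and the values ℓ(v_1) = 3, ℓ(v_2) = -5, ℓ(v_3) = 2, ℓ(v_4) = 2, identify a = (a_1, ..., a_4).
a = (3, -2, -3, 1)

Write a = (a_1, ..., a_4) in the standard basis. For each basis vector v_i, ℓ(v_i) = <v_i, a> is a linear equation in the a_j's. Collect the n equations into a matrix system V a = ℓ, where row i of V is v_i (expressed in the standard basis). Since V is invertible (lower-triangular with 1s on the diagonal, up to permutation), solve by back-substitution:
  V =
[[1, 0, 0, 0],
 [-1, 1, 0, 0],
 [1, -1, 1, 0],
 [1, 1, 0, 1]]
  V a = (3, -5, 2, 2)
Solving gives a = (3, -2, -3, 1).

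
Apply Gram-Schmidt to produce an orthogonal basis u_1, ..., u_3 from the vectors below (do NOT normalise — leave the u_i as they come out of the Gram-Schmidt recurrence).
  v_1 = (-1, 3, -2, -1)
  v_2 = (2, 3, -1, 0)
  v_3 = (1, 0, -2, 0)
Orthogonal basis:
  u_1 = (-1, 3, -2, -1)
  u_2 = (13/5, 6/5, 1/5, 3/5)
  u_3 = (23/43, -39/43, -71/43, 2/43)

Apply the Gram-Schmidt recurrence
  u_1 = v_1
  u_i = v_i − Σ_{j<i} ((v_i · u_j) / (u_j · u_j)) · u_j.

Step by step this gives:
  u_1 = (-1, 3, -2, -1)
  u_2 = (13/5, 6/5, 1/5, 3/5)
  u_3 = (23/43, -39/43, -71/43, 2/43)

Orthogonality check:
  u_2 · u_1 = 0 (should be 0)
  u_3 · u_1 = 0 (should be 0)
  u_3 · u_2 = 0 (should be 0)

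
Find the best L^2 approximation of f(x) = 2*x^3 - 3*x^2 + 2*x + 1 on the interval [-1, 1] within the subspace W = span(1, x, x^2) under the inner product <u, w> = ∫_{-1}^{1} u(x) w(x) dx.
g(x) = -3*x^2 + 16*x/5 + 1

The best approximation g ∈ W is the orthogonal projection of f onto W. Writing g = a_0 + a_1 x + a_2 x^2, the coefficients solve the normal equations G · a = b where
  G_{ij} = <φ_i, φ_j> and b_i = <f, φ_i>, with φ_0 = 1, φ_1 = x, φ_2 = x^2.
G =
  [2, 0, 2/3]
  [0, 2/3, 0]
  [2/3, 0, 2/5],
b = (0, 32/15, -8/15).
Solving gives a_0 = 1, a_1 = 16/5, a_2 = -3, so
  g(x) = -3*x^2 + 16*x/5 + 1.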